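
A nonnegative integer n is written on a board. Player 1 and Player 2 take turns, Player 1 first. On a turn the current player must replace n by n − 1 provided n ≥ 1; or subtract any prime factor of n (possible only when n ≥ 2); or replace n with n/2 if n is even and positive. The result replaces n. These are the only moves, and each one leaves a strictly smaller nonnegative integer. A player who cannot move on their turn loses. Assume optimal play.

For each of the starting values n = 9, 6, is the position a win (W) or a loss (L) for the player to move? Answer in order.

9: L, 6: W

Work bottom-up. With no move the player to move loses. Otherwise the position is W if at least one move leads to an L position for the opponent, and L if every move leads to a W.
n=0: no move → L
n=1: →0(L), so W
n=2: →0(L), so W
n=3: →0(L), so W
n=4: →2(W), 3(W) — all W, so L
n=5: →0(L), so W
n=6: →4(L), so W
n=7: →0(L), so W
n=8: →4(L), so W
n=9: →6(W), 8(W) — all W, so L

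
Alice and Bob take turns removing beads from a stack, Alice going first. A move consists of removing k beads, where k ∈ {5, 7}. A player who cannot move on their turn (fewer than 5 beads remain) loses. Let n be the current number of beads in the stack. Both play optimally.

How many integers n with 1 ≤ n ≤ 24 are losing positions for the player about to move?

10

Work bottom-up. With no move the player to move loses. Otherwise the position is W if at least one move leads to an L position for the opponent, and L if every move leads to a W.
n=0: no move → L
n=1: no move → L
n=2: no move → L
n=3: no move → L
n=4: no move → L
n=5: →0(L), so W
n=6: →1(L), so W
n=7: →2(L), so W
n=8: →3(L), so W
n=9: →4(L), so W
n=10: →3(L), so W
n=11: →4(L), so W
n=12: →7(W), 5(W) — all W, so L
n=13: →8(W), 6(W) — all W, so L
n=14: →9(W), 7(W) — all W, so L
n=15: →10(W), 8(W) — all W, so L
n=16: →11(W), 9(W) — all W, so L
n=17: →12(L), so W
n=18: →13(L), so W
n=19: →14(L), so W
n=20: →15(L), so W
n=21: →16(L), so W
n=22: →15(L), so W
n=23: →16(L), so W
n=24: →19(W), 17(W) — all W, so L
L entries with 1 ≤ n ≤ 24 (n=0 is outside the asked range and is not counted): n = 1, 2, 3, 4, 12, 13, 14, 15, 16, 24; that makes 10.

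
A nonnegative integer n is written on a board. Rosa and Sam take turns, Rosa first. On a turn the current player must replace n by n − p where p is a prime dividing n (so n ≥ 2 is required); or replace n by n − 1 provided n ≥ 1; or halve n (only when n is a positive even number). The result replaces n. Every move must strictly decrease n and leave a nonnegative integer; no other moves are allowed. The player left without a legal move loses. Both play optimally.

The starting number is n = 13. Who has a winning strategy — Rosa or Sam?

Classify positions by backward induction: terminal positions (no move available) are L. From any other position, the mover wins iff some move reaches an L.
n=0: no move → L
n=1: W (go to 0, an L position)
n=2: W (go to 0, an L position)
n=3: W (go to 0, an L position)
n=4: L (options 2(W), 3(W) are all W)
n=5: W (go to 0, an L position)
n=6: W (go to 4, an L position)
n=7: W (go to 0, an L position)
n=8: W (go to 4, an L position)
n=9: L (options 6(W), 8(W) are all W)
n=10: W (go to 9, an L position)
n=11: W (go to 0, an L position)
n=12: W (go to 9, an L position)
n=13: W (go to 0, an L position)
From 13 Rosa can move to 0, reaching an L position.

Rosa wins.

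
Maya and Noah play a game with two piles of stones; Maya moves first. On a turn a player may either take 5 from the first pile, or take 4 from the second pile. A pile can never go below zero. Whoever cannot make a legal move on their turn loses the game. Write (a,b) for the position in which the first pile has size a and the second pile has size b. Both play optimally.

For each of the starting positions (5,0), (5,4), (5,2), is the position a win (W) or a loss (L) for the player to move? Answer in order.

(5,0): W, (5,4): L, (5,2): W

Compute win/loss labels from the base case upward. A position with no move is L. Any other position is W if it can reach an L in one move, else L.
No move ever increases a pile, so every position that can arise here has a ≤ 5 and b ≤ 4; it is enough to label the cells with 0 ≤ a ≤ 5 and 0 ≤ b ≤ 4.
Every move lowers a or b (never raises either), so fill the grid row by row in increasing a, and left to right within a row: each cell's successors are then already labelled.
      b=0  b=1  b=2  b=3  b=4
a=0:    L    L    L    L    W
a=1:    L    L    L    L    W
a=2:    L    L    L    L    W
a=3:    L    L    L    L    W
a=4:    L    L    L    L    W
a=5:    W    W    W    W    L
Cells with no legal move (terminal, hence L): (0,0), (0,1), (0,2), (0,3), (1,0), (1,1), (1,2), (1,3), (2,0), (2,1), (2,2), (2,3), (3,0), (3,1), (3,2), (3,3), (4,0), (4,1), (4,2), (4,3).
The remaining L cells, each justified by listing all of its moves:
(5,4): L (options (0,4)(W), (5,0)(W) are all W)
Every other cell has at least one move into one of the L cells above, so it is W.
(5,0): the move to (0,0) reaches an L cell, so W
(5,4): one of the L cells justified above, so L
(5,2): the move to (0,2) reaches an L cell, so W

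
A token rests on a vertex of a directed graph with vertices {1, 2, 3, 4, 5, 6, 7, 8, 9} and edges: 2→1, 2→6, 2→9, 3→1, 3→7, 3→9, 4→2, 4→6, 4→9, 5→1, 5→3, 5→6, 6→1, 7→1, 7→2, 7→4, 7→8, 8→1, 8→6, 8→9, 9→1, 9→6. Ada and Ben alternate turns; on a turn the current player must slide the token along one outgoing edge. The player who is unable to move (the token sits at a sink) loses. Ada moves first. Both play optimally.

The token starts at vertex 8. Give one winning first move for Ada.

Move to 1.

Classify positions by backward induction: terminal positions (no move available) are L. From any other position, the mover wins iff some move reaches an L.
Every edge goes from a vertex to one that appears earlier in the order 1, 6, 9, 8, 2, 4, 7, 3, 5, so processing vertices in that order labels each vertex after all of its successors.
1: no outgoing edge → L
6: reaches L-position 1 → W
9: reaches L-position 1 → W
8: reaches L-position 1 → W
2: reaches L-position 1 → W
4: only reaches 2(W), 9(W), 6(W), all W → L
7: reaches L-position 4 → W
3: reaches L-position 1 → W
5: reaches L-position 1 → W
From 8, the L positions reachable in one move are: 1.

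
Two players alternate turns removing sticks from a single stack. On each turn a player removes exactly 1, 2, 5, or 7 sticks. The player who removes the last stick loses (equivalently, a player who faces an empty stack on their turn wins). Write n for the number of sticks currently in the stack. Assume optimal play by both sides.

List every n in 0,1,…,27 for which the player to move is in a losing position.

1, 4, 7, 10, 13, 16, 19, 22, 25

Use the standard recursion: the mover wins at a terminal position; elsewhere, the mover wins exactly when some move hands the opponent an L position.
n=0: no move; the opponent has just taken the last stick and therefore loses → W
n=1: →0(W) only, which is W, so L
n=2: →1(L), so W
n=3: →1(L), so W
n=4: →3(W), 2(W) — all W, so L
n=5: →4(L), so W
n=6: →4(L), so W
n=7: →6(W), 5(W), 2(W), 0(W) — all W, so L
n=8: →7(L), so W
n=9: →7(L), so W
n=10: →9(W), 8(W), 5(W), 3(W) — all W, so L
n=11: →10(L), so W
n=12: →10(L), so W
n=13: →12(W), 11(W), 8(W), 6(W) — all W, so L
n=14: →13(L), so W
n=15: →13(L), so W
n=16: →15(W), 14(W), 11(W), 9(W) — all W, so L
n=17: →16(L), so W
n=18: →16(L), so W
n=19: →18(W), 17(W), 14(W), 12(W) — all W, so L
n=20: →19(L), so W
n=21: →19(L), so W
n=22: →21(W), 20(W), 17(W), 15(W) — all W, so L
n=23: →22(L), so W
n=24: →22(L), so W
n=25: →24(W), 23(W), 20(W), 18(W) — all W, so L
n=26: →25(L), so W
n=27: →25(L), so W
Reading off the rows marked L gives the requested list; there are 9 such values of n.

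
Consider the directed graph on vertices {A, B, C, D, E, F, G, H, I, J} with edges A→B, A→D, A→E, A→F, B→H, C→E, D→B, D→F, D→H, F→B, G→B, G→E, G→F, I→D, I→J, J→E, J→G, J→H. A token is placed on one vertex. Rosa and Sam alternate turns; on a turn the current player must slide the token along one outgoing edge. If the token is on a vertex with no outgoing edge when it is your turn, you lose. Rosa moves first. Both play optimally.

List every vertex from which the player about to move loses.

E, F, H, I

Build the W/L table. Terminal = L. A non-terminal position is W if it has a move to some L; otherwise it is L.
Every edge goes from a vertex to one that appears earlier in the order E, H, B, F, G, J, D, A, C, I, so processing vertices in that order labels each vertex after all of its successors.
E: no outgoing edge → L
H: no outgoing edge → L
B: →H(L), so W
F: →B(W) only, which is W, so L
G: →F(L), so W
J: →H(L), so W
D: →F(L), so W
A: →F(L), so W
C: →E(L), so W
I: →D(W), J(W) — all W, so L
The losing starting vertices are exactly the entries labelled L in this table (4 of them).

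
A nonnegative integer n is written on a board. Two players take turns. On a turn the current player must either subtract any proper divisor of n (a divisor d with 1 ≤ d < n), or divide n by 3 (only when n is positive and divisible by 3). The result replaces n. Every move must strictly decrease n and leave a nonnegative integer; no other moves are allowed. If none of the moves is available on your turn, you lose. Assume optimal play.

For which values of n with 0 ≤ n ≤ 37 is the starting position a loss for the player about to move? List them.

Build the W/L table. Terminal = L. A non-terminal position is W if it has a move to some L; otherwise it is L.
n=0: no move → L
n=1: no move → L
n=2: reaches L-position 1 → W
n=3: reaches L-position 1 → W
n=4: only reaches 2(W), 3(W), all W → L
n=5: reaches L-position 4 → W
n=6: reaches L-position 4 → W
n=7: only reaches 6(W), which is W → L
n=8: reaches L-position 4 → W
n=9: only reaches 3(W), 6(W), 8(W), all W → L
n=10: reaches L-position 9 → W
n=11: only reaches 10(W), which is W → L
n=12: reaches L-position 4 → W
n=13: only reaches 12(W), which is W → L
n=14: reaches L-position 7 → W
n=15: only reaches 5(W), 10(W), 12(W), 14(W), all W → L
n=16: reaches L-position 15 → W
n=17: only reaches 16(W), which is W → L
n=18: reaches L-position 9 → W
n=19: only reaches 18(W), which is W → L
n=20: reaches L-position 15 → W
n=21: reaches L-position 7 → W
n=22: reaches L-position 11 → W
n=23: only reaches 22(W), which is W → L
n=24: reaches L-position 23 → W
n=25: only reaches 20(W), 24(W), all W → L
n=26: reaches L-position 13 → W
n=27: reaches L-position 9 → W
n=28: only reaches 14(W), 21(W), 24(W), 26(W), 27(W), all W → L
n=29: reaches L-position 28 → W
n=30: reaches L-position 15 → W
n=31: only reaches 30(W), which is W → L
n=32: reaches L-position 28 → W
n=33: reaches L-position 11 → W
n=34: reaches L-position 17 → W
n=35: reaches L-position 28 → W
n=36: only reaches 12(W), 18(W), 24(W), 27(W), 30(W), 32(W), 33(W), 34(W), 35(W), all W → L
n=37: reaches L-position 36 → W
The losing starting values of n are exactly the entries labelled L in this table (15 of them).

0, 1, 4, 7, 9, 11, 13, 15, 17, 19, 23, 25, 28, 31, 36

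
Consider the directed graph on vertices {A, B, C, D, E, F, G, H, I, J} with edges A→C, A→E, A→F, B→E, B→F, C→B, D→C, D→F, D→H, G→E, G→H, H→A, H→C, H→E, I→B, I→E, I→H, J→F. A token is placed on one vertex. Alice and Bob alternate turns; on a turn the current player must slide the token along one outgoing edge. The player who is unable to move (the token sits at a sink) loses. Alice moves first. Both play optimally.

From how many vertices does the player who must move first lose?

3

Compute win/loss labels from the base case upward. A position with no move is L. Any other position is W if it can reach an L in one move, else L.
Every edge goes from a vertex to one that appears earlier in the order F, E, B, C, A, H, I, J, D, G, so processing vertices in that order labels each vertex after all of its successors.
F: no outgoing edge → L
E: no outgoing edge → L
B: reaches L-position E → W
C: only reaches B(W), which is W → L
A: reaches L-position C → W
H: reaches L-position C → W
I: reaches L-position E → W
J: reaches L-position F → W
D: reaches L-position C → W
G: reaches L-position E → W
The L vertices are C, E, F; that is 3 in all.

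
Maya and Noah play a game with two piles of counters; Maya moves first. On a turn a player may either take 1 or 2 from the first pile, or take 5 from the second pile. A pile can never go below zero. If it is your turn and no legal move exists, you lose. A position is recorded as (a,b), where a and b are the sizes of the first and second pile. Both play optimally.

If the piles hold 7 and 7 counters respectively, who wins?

Build the W/L table. Terminal = L. A non-terminal position is W if it has a move to some L; otherwise it is L.
No move ever increases a pile, so every position that can arise here has a ≤ 7 and b ≤ 7; it is enough to label the cells with 0 ≤ a ≤ 7 and 0 ≤ b ≤ 7.
Every move lowers a or b (never raises either), so fill the grid row by row in increasing a, and left to right within a row: each cell's successors are then already labelled.
      b=0  b=1  b=2  b=3  b=4  b=5  b=6  b=7
a=0:    L    L    L    L    L    W    W    W
a=1:    W    W    W    W    W    L    L    L
a=2:    W    W    W    W    W    W    W    W
a=3:    L    L    L    L    L    W    W    W
a=4:    W    W    W    W    W    L    L    L
a=5:    W    W    W    W    W    W    W    W
a=6:    L    L    L    L    L    W    W    W
a=7:    W    W    W    W    W    L    L    L
Cells with no legal move (terminal, hence L): (0,0), (0,1), (0,2), (0,3), (0,4).
The remaining L cells, each justified by listing all of its moves:
(1,5): →(0,5)(W), (1,0)(W) — all W, so L
(1,6): →(0,6)(W), (1,1)(W) — all W, so L
(1,7): →(0,7)(W), (1,2)(W) — all W, so L
(3,0): →(2,0)(W), (1,0)(W) — all W, so L
(3,1): →(2,1)(W), (1,1)(W) — all W, so L
(3,2): →(2,2)(W), (1,2)(W) — all W, so L
(3,3): →(2,3)(W), (1,3)(W) — all W, so L
(3,4): →(2,4)(W), (1,4)(W) — all W, so L
(4,5): →(3,5)(W), (2,5)(W), (4,0)(W) — all W, so L
(4,6): →(3,6)(W), (2,6)(W), (4,1)(W) — all W, so L
(4,7): →(3,7)(W), (2,7)(W), (4,2)(W) — all W, so L
(6,0): →(5,0)(W), (4,0)(W) — all W, so L
(6,1): →(5,1)(W), (4,1)(W) — all W, so L
(6,2): →(5,2)(W), (4,2)(W) — all W, so L
(6,3): →(5,3)(W), (4,3)(W) — all W, so L
(6,4): →(5,4)(W), (4,4)(W) — all W, so L
(7,5): →(6,5)(W), (5,5)(W), (7,0)(W) — all W, so L
(7,6): →(6,6)(W), (5,6)(W), (7,1)(W) — all W, so L
(7,7): →(6,7)(W), (5,7)(W), (7,2)(W) — all W, so L
Every other cell has at least one move into one of the L cells above, so it is W.
Every move from (7,7) reaches a W position, so the mover loses.

Noah wins.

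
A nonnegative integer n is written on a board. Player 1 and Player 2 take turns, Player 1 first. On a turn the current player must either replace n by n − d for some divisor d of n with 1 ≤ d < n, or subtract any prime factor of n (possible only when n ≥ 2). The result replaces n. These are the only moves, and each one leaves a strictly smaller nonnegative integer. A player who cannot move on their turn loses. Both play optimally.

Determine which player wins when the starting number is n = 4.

Use the standard recursion: the mover loses at a terminal position; elsewhere, the mover wins exactly when some move hands the opponent an L position.
n=0: no move → L
n=1: no move → L
n=2: reaches L-position 0 → W
n=3: reaches L-position 0 → W
n=4: only reaches 2(W), 3(W), all W → L
Every move from 4 reaches a W position, so the mover loses.

Player 2 wins.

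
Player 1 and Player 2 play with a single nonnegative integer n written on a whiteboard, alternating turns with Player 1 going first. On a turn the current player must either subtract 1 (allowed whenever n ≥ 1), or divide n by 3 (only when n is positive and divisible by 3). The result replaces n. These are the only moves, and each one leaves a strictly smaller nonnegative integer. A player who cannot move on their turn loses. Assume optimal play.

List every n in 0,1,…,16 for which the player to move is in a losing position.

0, 2, 4, 7, 9, 11, 13, 15

Work bottom-up. With no move the player to move loses. Otherwise the position is W if at least one move leads to an L position for the opponent, and L if every move leads to a W.
n=0: no move → L
n=1: →0(L), so W
n=2: →1(W) only, which is W, so L
n=3: →2(L), so W
n=4: →3(W) only, which is W, so L
n=5: →4(L), so W
n=6: →2(L), so W
n=7: →6(W) only, which is W, so L
n=8: →7(L), so W
n=9: →3(W), 8(W) — all W, so L
n=10: →9(L), so W
n=11: →10(W) only, which is W, so L
n=12: →4(L), so W
n=13: →12(W) only, which is W, so L
n=14: →13(L), so W
n=15: →5(W), 14(W) — all W, so L
n=16: →15(L), so W
Reading off the rows marked L gives the requested list; there are 8 such values of n.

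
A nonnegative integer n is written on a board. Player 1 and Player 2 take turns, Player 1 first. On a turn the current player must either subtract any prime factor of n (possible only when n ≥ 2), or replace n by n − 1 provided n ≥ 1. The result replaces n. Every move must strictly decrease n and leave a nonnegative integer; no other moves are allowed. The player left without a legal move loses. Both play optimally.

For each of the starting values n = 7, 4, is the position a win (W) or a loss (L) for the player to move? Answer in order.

7: W, 4: L

Label each position W (a win for the player to move) or L (a loss). A position with no legal move is L; any other position is W exactly when some move reaches an L, and L when every move reaches a W.
n=0: no move → L
n=1: reaches L-position 0 → W
n=2: reaches L-position 0 → W
n=3: reaches L-position 0 → W
n=4: only reaches 2(W), 3(W), all W → L
n=5: reaches L-position 0 → W
n=6: reaches L-position 4 → W
n=7: reaches L-position 0 → W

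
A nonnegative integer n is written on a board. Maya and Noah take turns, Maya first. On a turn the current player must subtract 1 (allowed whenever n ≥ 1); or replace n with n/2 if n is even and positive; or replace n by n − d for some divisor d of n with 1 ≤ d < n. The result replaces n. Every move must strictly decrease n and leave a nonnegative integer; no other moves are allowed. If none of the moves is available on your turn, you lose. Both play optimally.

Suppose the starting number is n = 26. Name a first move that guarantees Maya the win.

Build the W/L table. Terminal = L. A non-terminal position is W if it has a move to some L; otherwise it is L.
n=0: no move → L
n=1: →0(L), so W
n=2: →1(W) only, which is W, so L
n=3: →2(L), so W
n=4: →2(L), so W
n=5: →4(W) only, which is W, so L
n=6: →5(L), so W
n=7: →6(W) only, which is W, so L
n=8: →7(L), so W
n=9: →6(W), 8(W) — all W, so L
n=10: →5(L), so W
n=11: →10(W) only, which is W, so L
n=12: →9(L), so W
n=13: →12(W) only, which is W, so L
n=14: →7(L), so W
n=15: →10(W), 12(W), 14(W) — all W, so L
n=16: →15(L), so W
n=17: →16(W) only, which is W, so L
n=18: →9(L), so W
n=19: →18(W) only, which is W, so L
n=20: →15(L), so W
n=21: →14(W), 18(W), 20(W) — all W, so L
n=22: →11(L), so W
n=23: →22(W) only, which is W, so L
n=24: →21(L), so W
n=25: →20(W), 24(W) — all W, so L
n=26: →13(L), so W
From 26, the L positions reachable in one move are: 13, 25. Any move reaching one of these is winning.

Move to 13.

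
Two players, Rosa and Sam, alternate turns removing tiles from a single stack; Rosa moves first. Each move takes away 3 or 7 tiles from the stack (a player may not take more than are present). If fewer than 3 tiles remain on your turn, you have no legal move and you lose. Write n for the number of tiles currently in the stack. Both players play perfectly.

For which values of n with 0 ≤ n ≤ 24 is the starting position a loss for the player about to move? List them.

Label each position W (a win for the player to move) or L (a loss). A position with no legal move is L; any other position is W exactly when some move reaches an L, and L when every move reaches a W.
n=0: no move → L
n=1: no move → L
n=2: no move → L
n=3: can move to 0, which is L ⇒ W
n=4: can move to 1, which is L ⇒ W
n=5: can move to 2, which is L ⇒ W
n=6: the only move is to 3(W), a W ⇒ L
n=7: can move to 0, which is L ⇒ W
n=8: can move to 1, which is L ⇒ W
n=9: can move to 6, which is L ⇒ W
n=10: moves to 7(W), 3(W); every one is W ⇒ L
n=11: moves to 8(W), 4(W); every one is W ⇒ L
n=12: moves to 9(W), 5(W); every one is W ⇒ L
n=13: can move to 10, which is L ⇒ W
n=14: can move to 11, which is L ⇒ W
n=15: can move to 12, which is L ⇒ W
n=16: moves to 13(W), 9(W); every one is W ⇒ L
n=17: can move to 10, which is L ⇒ W
n=18: can move to 11, which is L ⇒ W
n=19: can move to 16, which is L ⇒ W
n=20: moves to 17(W), 13(W); every one is W ⇒ L
n=21: moves to 18(W), 14(W); every one is W ⇒ L
n=22: moves to 19(W), 15(W); every one is W ⇒ L
n=23: can move to 20, which is L ⇒ W
n=24: can move to 21, which is L ⇒ W
The losing starting values of n are exactly the entries labelled L in this table (11 of them).

0, 1, 2, 6, 10, 11, 12, 16, 20, 21, 22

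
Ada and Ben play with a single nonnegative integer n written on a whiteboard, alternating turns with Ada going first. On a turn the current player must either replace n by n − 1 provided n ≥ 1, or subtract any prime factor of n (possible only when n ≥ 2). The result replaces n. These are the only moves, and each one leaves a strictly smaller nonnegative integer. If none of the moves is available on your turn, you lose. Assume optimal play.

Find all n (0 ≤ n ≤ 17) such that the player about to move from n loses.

0, 4, 8, 12, 16

Build the W/L table. Terminal = L. A non-terminal position is W if it has a move to some L; otherwise it is L.
n=0: no move → L
n=1: can move to 0, which is L ⇒ W
n=2: can move to 0, which is L ⇒ W
n=3: can move to 0, which is L ⇒ W
n=4: moves to 2(W), 3(W); every one is W ⇒ L
n=5: can move to 0, which is L ⇒ W
n=6: can move to 4, which is L ⇒ W
n=7: can move to 0, which is L ⇒ W
n=8: moves to 6(W), 7(W); every one is W ⇒ L
n=9: can move to 8, which is L ⇒ W
n=10: can move to 8, which is L ⇒ W
n=11: can move to 0, which is L ⇒ W
n=12: moves to 9(W), 10(W), 11(W); every one is W ⇒ L
n=13: can move to 0, which is L ⇒ W
n=14: can move to 12, which is L ⇒ W
n=15: can move to 12, which is L ⇒ W
n=16: moves to 14(W), 15(W); every one is W ⇒ L
n=17: can move to 0, which is L ⇒ W
Reading off the rows marked L gives the requested list; there are 5 such values of n.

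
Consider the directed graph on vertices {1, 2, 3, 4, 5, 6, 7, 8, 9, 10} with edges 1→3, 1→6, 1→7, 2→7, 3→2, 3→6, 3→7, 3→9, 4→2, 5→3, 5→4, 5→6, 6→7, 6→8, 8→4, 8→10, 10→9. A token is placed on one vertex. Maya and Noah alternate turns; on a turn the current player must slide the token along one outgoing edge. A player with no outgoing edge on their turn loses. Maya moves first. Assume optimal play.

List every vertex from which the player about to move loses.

Use the standard recursion: the mover loses at a terminal position; elsewhere, the mover wins exactly when some move hands the opponent an L position.
Every edge goes from a vertex to one that appears earlier in the order 7, 9, 2, 4, 10, 8, 6, 3, 1, 5, so processing vertices in that order labels each vertex after all of its successors.
7: no outgoing edge → L
9: no outgoing edge → L
2: →7(L), so W
4: →2(W) only, which is W, so L
10: →9(L), so W
8: →4(L), so W
6: →7(L), so W
3: →9(L), so W
1: →7(L), so W
5: →4(L), so W
Reading off the rows marked L gives the requested list; there are 3 such vertices.

4, 7, 9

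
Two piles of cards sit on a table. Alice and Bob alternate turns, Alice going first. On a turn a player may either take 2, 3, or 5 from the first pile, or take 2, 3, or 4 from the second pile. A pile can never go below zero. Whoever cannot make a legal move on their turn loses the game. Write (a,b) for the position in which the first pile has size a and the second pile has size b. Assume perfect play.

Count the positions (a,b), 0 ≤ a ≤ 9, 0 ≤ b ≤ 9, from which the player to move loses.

Compute win/loss labels from the base case upward. A position with no move is L. Any other position is W if it can reach an L in one move, else L.
Every move lowers a or b (never raises either), so fill the grid row by row in increasing a, and left to right within a row: each cell's successors are then already labelled.
      b=0  b=1  b=2  b=3  b=4  b=5  b=6  b=7  b=8  b=9
a=0:    L    L    W    W    W    W    L    L    W    W
a=1:    L    L    W    W    W    W    L    L    W    W
a=2:    W    W    L    L    W    W    W    W    L    L
a=3:    W    W    L    L    W    W    W    W    L    L
a=4:    W    W    W    W    L    L    W    W    W    W
a=5:    W    W    W    W    L    L    W    W    W    W
a=6:    W    W    W    W    W    W    W    W    W    W
a=7:    L    L    W    W    W    W    L    L    W    W
a=8:    L    L    W    W    W    W    L    L    W    W
a=9:    W    W    L    L    W    W    W    W    L    L
Cells with no legal move (terminal, hence L): (0,0), (0,1), (1,0), (1,1).
The remaining L cells, each justified by listing all of its moves:
(0,6): only reaches (0,4)(W), (0,3)(W), (0,2)(W), all W → L
(0,7): only reaches (0,5)(W), (0,4)(W), (0,3)(W), all W → L
(1,6): only reaches (1,4)(W), (1,3)(W), (1,2)(W), all W → L
(1,7): only reaches (1,5)(W), (1,4)(W), (1,3)(W), all W → L
(2,2): only reaches (0,2)(W), (2,0)(W), all W → L
(2,3): only reaches (0,3)(W), (2,1)(W), (2,0)(W), all W → L
(2,8): only reaches (0,8)(W), (2,6)(W), (2,5)(W), (2,4)(W), all W → L
(2,9): only reaches (0,9)(W), (2,7)(W), (2,6)(W), (2,5)(W), all W → L
(3,2): only reaches (1,2)(W), (0,2)(W), (3,0)(W), all W → L
(3,3): only reaches (1,3)(W), (0,3)(W), (3,1)(W), (3,0)(W), all W → L
(3,8): only reaches (1,8)(W), (0,8)(W), (3,6)(W), (3,5)(W), (3,4)(W), all W → L
(3,9): only reaches (1,9)(W), (0,9)(W), (3,7)(W), (3,6)(W), (3,5)(W), all W → L
(4,4): only reaches (2,4)(W), (1,4)(W), (4,2)(W), (4,1)(W), (4,0)(W), all W → L
(4,5): only reaches (2,5)(W), (1,5)(W), (4,3)(W), (4,2)(W), (4,1)(W), all W → L
(5,4): only reaches (3,4)(W), (2,4)(W), (0,4)(W), (5,2)(W), (5,1)(W), (5,0)(W), all W → L
(5,5): only reaches (3,5)(W), (2,5)(W), (0,5)(W), (5,3)(W), (5,2)(W), (5,1)(W), all W → L
(7,0): only reaches (5,0)(W), (4,0)(W), (2,0)(W), all W → L
(7,1): only reaches (5,1)(W), (4,1)(W), (2,1)(W), all W → L
(7,6): only reaches (5,6)(W), (4,6)(W), (2,6)(W), (7,4)(W), (7,3)(W), (7,2)(W), all W → L
(7,7): only reaches (5,7)(W), (4,7)(W), (2,7)(W), (7,5)(W), (7,4)(W), (7,3)(W), all W → L
(8,0): only reaches (6,0)(W), (5,0)(W), (3,0)(W), all W → L
(8,1): only reaches (6,1)(W), (5,1)(W), (3,1)(W), all W → L
(8,6): only reaches (6,6)(W), (5,6)(W), (3,6)(W), (8,4)(W), (8,3)(W), (8,2)(W), all W → L
(8,7): only reaches (6,7)(W), (5,7)(W), (3,7)(W), (8,5)(W), (8,4)(W), (8,3)(W), all W → L
(9,2): only reaches (7,2)(W), (6,2)(W), (4,2)(W), (9,0)(W), all W → L
(9,3): only reaches (7,3)(W), (6,3)(W), (4,3)(W), (9,1)(W), (9,0)(W), all W → L
(9,8): only reaches (7,8)(W), (6,8)(W), (4,8)(W), (9,6)(W), (9,5)(W), (9,4)(W), all W → L
(9,9): only reaches (7,9)(W), (6,9)(W), (4,9)(W), (9,7)(W), (9,6)(W), (9,5)(W), all W → L
Every other cell has at least one move into one of the L cells above, so it is W.
L cells per row: a=0: 4, a=1: 4, a=2: 4, a=3: 4, a=4: 2, a=5: 2, a=6: 0, a=7: 4, a=8: 4, a=9: 4; total 32.

32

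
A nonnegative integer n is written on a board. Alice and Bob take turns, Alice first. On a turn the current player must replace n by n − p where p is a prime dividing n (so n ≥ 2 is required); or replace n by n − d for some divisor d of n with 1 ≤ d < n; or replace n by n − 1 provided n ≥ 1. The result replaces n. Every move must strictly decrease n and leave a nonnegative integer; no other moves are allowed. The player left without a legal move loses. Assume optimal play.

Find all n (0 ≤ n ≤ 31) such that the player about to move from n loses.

0, 4, 9, 14, 20, 26

Compute win/loss labels from the base case upward. A position with no move is L. Any other position is W if it can reach an L in one move, else L.
n=0: no move → L
n=1: can move to 0, which is L ⇒ W
n=2: can move to 0, which is L ⇒ W
n=3: can move to 0, which is L ⇒ W
n=4: moves to 2(W), 3(W); every one is W ⇒ L
n=5: can move to 0, which is L ⇒ W
n=6: can move to 4, which is L ⇒ W
n=7: can move to 0, which is L ⇒ W
n=8: can move to 4, which is L ⇒ W
n=9: moves to 6(W), 8(W); every one is W ⇒ L
n=10: can move to 9, which is L ⇒ W
n=11: can move to 0, which is L ⇒ W
n=12: can move to 9, which is L ⇒ W
n=13: can move to 0, which is L ⇒ W
n=14: moves to 7(W), 12(W), 13(W); every one is W ⇒ L
n=15: can move to 14, which is L ⇒ W
n=16: can move to 14, which is L ⇒ W
n=17: can move to 0, which is L ⇒ W
n=18: can move to 9, which is L ⇒ W
n=19: can move to 0, which is L ⇒ W
n=20: moves to 10(W), 15(W), 16(W), 18(W), 19(W); every one is W ⇒ L
n=21: can move to 14, which is L ⇒ W
n=22: can move to 20, which is L ⇒ W
n=23: can move to 0, which is L ⇒ W
n=24: can move to 20, which is L ⇒ W
n=25: can move to 20, which is L ⇒ W
n=26: moves to 13(W), 24(W), 25(W); every one is W ⇒ L
n=27: can move to 26, which is L ⇒ W
n=28: can move to 14, which is L ⇒ W
n=29: can move to 0, which is L ⇒ W
n=30: can move to 20, which is L ⇒ W
n=31: can move to 0, which is L ⇒ W
The losing starting values of n are exactly the entries labelled L in this table (6 of them).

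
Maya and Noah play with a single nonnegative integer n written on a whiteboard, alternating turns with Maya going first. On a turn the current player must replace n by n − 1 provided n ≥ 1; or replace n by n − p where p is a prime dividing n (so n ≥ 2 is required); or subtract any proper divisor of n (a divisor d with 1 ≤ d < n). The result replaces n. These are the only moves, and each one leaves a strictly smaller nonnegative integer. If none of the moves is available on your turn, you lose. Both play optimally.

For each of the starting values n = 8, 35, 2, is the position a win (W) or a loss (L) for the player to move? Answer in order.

Build the W/L table. Terminal = L. A non-terminal position is W if it has a move to some L; otherwise it is L.
n=0: no move → L
n=1: →0(L), so W
n=2: →0(L), so W
n=3: →0(L), so W
n=4: →2(W), 3(W) — all W, so L
n=5: →0(L), so W
n=6: →4(L), so W
n=7: →0(L), so W
n=8: →4(L), so W
n=9: →6(W), 8(W) — all W, so L
n=10: →9(L), so W
n=11: →0(L), so W
n=12: →9(L), so W
n=13: →0(L), so W
n=14: →7(W), 12(W), 13(W) — all W, so L
n=15: →14(L), so W
n=16: →14(L), so W
n=17: →0(L), so W
n=18: →9(L), so W
n=19: →0(L), so W
n=20: →10(W), 15(W), 16(W), 18(W), 19(W) — all W, so L
n=21: →14(L), so W
n=22: →20(L), so W
n=23: →0(L), so W
n=24: →20(L), so W
n=25: →20(L), so W
n=26: →13(W), 24(W), 25(W) — all W, so L
n=27: →26(L), so W
n=28: →14(L), so W
n=29: →0(L), so W
n=30: →20(L), so W
n=31: →0(L), so W
n=32: →16(W), 24(W), 28(W), 30(W), 31(W) — all W, so L
n=33: →32(L), so W
n=34: →32(L), so W
n=35: →28(W), 30(W), 34(W) — all W, so L

8: W, 35: L, 2: W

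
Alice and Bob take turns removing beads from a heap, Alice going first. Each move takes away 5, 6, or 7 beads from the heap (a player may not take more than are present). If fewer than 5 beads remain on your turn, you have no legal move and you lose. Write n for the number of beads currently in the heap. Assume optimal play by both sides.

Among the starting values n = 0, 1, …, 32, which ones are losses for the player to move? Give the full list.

Classify positions by backward induction: terminal positions (no move available) are L. From any other position, the mover wins iff some move reaches an L.
n=0: no move → L
n=1: no move → L
n=2: no move → L
n=3: no move → L
n=4: no move → L
n=5: reaches L-position 0 → W
n=6: reaches L-position 1 → W
n=7: reaches L-position 2 → W
n=8: reaches L-position 3 → W
n=9: reaches L-position 4 → W
n=10: reaches L-position 4 → W
n=11: reaches L-position 4 → W
n=12: only reaches 7(W), 6(W), 5(W), all W → L
n=13: only reaches 8(W), 7(W), 6(W), all W → L
n=14: only reaches 9(W), 8(W), 7(W), all W → L
n=15: only reaches 10(W), 9(W), 8(W), all W → L
n=16: only reaches 11(W), 10(W), 9(W), all W → L
n=17: reaches L-position 12 → W
n=18: reaches L-position 13 → W
n=19: reaches L-position 14 → W
n=20: reaches L-position 15 → W
n=21: reaches L-position 16 → W
n=22: reaches L-position 16 → W
n=23: reaches L-position 16 → W
n=24: only reaches 19(W), 18(W), 17(W), all W → L
n=25: only reaches 20(W), 19(W), 18(W), all W → L
n=26: only reaches 21(W), 20(W), 19(W), all W → L
n=27: only reaches 22(W), 21(W), 20(W), all W → L
n=28: only reaches 23(W), 22(W), 21(W), all W → L
n=29: reaches L-position 24 → W
n=30: reaches L-position 25 → W
n=31: reaches L-position 26 → W
n=32: reaches L-position 27 → W
The losing starting values of n are exactly the entries labelled L in this table (15 of them).

0, 1, 2, 3, 4, 12, 13, 14, 15, 16, 24, 25, 26, 27, 28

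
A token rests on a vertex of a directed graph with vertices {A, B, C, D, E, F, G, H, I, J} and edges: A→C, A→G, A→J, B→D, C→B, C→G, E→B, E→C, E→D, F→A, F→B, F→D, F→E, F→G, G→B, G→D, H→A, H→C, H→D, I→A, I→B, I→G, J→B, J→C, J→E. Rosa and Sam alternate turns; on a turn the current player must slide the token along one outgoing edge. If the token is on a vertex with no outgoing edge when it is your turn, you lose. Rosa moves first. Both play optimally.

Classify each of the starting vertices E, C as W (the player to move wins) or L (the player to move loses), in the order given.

E: W, C: L

Work bottom-up. With no move the player to move loses. Otherwise the position is W if at least one move leads to an L position for the opponent, and L if every move leads to a W.
Every edge goes from a vertex to one that appears earlier in the order D, B, G, C, E, J, A, I, F, H, so processing vertices in that order labels each vertex after all of its successors.
D: no outgoing edge → L
B: can move to D, which is L ⇒ W
G: can move to D, which is L ⇒ W
C: moves to G(W), B(W); every one is W ⇒ L
E: can move to C, which is L ⇒ W
J: can move to C, which is L ⇒ W
A: can move to C, which is L ⇒ W
I: moves to A(W), G(W), B(W); every one is W ⇒ L
F: can move to D, which is L ⇒ W
H: can move to C, which is L ⇒ W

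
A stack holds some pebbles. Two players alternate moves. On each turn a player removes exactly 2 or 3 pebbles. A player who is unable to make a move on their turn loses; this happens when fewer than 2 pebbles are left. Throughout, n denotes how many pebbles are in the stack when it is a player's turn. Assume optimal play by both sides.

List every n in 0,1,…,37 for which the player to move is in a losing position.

0, 1, 5, 6, 10, 11, 15, 16, 20, 21, 25, 26, 30, 31, 35, 36

Build the W/L table. Terminal = L. A non-terminal position is W if it has a move to some L; otherwise it is L.
n=0: no move → L
n=1: no move → L
n=2: reaches L-position 0 → W
n=3: reaches L-position 1 → W
n=4: reaches L-position 1 → W
n=5: only reaches 3(W), 2(W), all W → L
n=6: only reaches 4(W), 3(W), all W → L
n=7: reaches L-position 5 → W
n=8: reaches L-position 6 → W
n=9: reaches L-position 6 → W
n=10: only reaches 8(W), 7(W), all W → L
n=11: only reaches 9(W), 8(W), all W → L
n=12: reaches L-position 10 → W
n=13: reaches L-position 11 → W
n=14: reaches L-position 11 → W
n=15: only reaches 13(W), 12(W), all W → L
n=16: only reaches 14(W), 13(W), all W → L
n=17: reaches L-position 15 → W
n=18: reaches L-position 16 → W
n=19: reaches L-position 16 → W
n=20: only reaches 18(W), 17(W), all W → L
n=21: only reaches 19(W), 18(W), all W → L
n=22: reaches L-position 20 → W
n=23: reaches L-position 21 → W
n=24: reaches L-position 21 → W
n=25: only reaches 23(W), 22(W), all W → L
n=26: only reaches 24(W), 23(W), all W → L
n=27: reaches L-position 25 → W
n=28: reaches L-position 26 → W
n=29: reaches L-position 26 → W
n=30: only reaches 28(W), 27(W), all W → L
n=31: only reaches 29(W), 28(W), all W → L
n=32: reaches L-position 30 → W
n=33: reaches L-position 31 → W
n=34: reaches L-position 31 → W
n=35: only reaches 33(W), 32(W), all W → L
n=36: only reaches 34(W), 33(W), all W → L
n=37: reaches L-position 35 → W
The losing starting values of n are exactly the entries labelled L in this table (16 of them).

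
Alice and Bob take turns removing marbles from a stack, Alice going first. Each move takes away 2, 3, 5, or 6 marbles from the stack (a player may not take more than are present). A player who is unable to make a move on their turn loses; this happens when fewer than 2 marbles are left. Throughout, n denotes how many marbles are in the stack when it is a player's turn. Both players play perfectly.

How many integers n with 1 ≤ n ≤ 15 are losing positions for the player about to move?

Compute win/loss labels from the base case upward. A position with no move is L. Any other position is W if it can reach an L in one move, else L.
n=0: no move → L
n=1: no move → L
n=2: →0(L), so W
n=3: →1(L), so W
n=4: →1(L), so W
n=5: →0(L), so W
n=6: →1(L), so W
n=7: →1(L), so W
n=8: →6(W), 5(W), 3(W), 2(W) — all W, so L
n=9: →7(W), 6(W), 4(W), 3(W) — all W, so L
n=10: →8(L), so W
n=11: →9(L), so W
n=12: →9(L), so W
n=13: →8(L), so W
n=14: →9(L), so W
n=15: →9(L), so W
L entries with 1 ≤ n ≤ 15 (n=0 is outside the asked range and is not counted): n = 1, 8, 9; that makes 3.

3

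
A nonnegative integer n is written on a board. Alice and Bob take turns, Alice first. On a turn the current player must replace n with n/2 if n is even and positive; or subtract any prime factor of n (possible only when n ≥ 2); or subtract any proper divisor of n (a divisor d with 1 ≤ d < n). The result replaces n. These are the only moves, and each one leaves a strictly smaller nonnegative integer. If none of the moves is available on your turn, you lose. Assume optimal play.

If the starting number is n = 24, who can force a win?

Alice wins.

Classify positions by backward induction: terminal positions (no move available) are L. From any other position, the mover wins iff some move reaches an L.
n=0: no move → L
n=1: no move → L
n=2: →0(L), so W
n=3: →0(L), so W
n=4: →2(W), 3(W) — all W, so L
n=5: →0(L), so W
n=6: →4(L), so W
n=7: →0(L), so W
n=8: →4(L), so W
n=9: →6(W), 8(W) — all W, so L
n=10: →9(L), so W
n=11: →0(L), so W
n=12: →9(L), so W
n=13: →0(L), so W
n=14: →7(W), 12(W), 13(W) — all W, so L
n=15: →14(L), so W
n=16: →14(L), so W
n=17: →0(L), so W
n=18: →9(L), so W
n=19: →0(L), so W
n=20: →10(W), 15(W), 16(W), 18(W), 19(W) — all W, so L
n=21: →14(L), so W
n=22: →20(L), so W
n=23: →0(L), so W
n=24: →20(L), so W
The starting position 24 is W: Alice should move to 20, handing over an L position.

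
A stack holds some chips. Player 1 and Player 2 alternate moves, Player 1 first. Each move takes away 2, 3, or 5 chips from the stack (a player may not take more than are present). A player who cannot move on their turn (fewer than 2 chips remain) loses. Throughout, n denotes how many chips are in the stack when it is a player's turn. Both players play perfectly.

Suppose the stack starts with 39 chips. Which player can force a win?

Player 1 wins.

Work bottom-up. With no move the player to move loses. Otherwise the position is W if at least one move leads to an L position for the opponent, and L if every move leads to a W.
n=0: no move → L
n=1: no move → L
n=2: reaches L-position 0 → W
n=3: reaches L-position 1 → W
n=4: reaches L-position 1 → W
n=5: reaches L-position 0 → W
n=6: reaches L-position 1 → W
n=7: only reaches 5(W), 4(W), 2(W), all W → L
n=8: only reaches 6(W), 5(W), 3(W), all W → L
n=9: reaches L-position 7 → W
n=10: reaches L-position 8 → W
n=11: reaches L-position 8 → W
n=12: reaches L-position 7 → W
n=13: reaches L-position 8 → W
n=14: only reaches 12(W), 11(W), 9(W), all W → L
n=15: only reaches 13(W), 12(W), 10(W), all W → L
n=16: reaches L-position 14 → W
n=17: reaches L-position 15 → W
n=18: reaches L-position 15 → W
n=19: reaches L-position 14 → W
n=20: reaches L-position 15 → W
n=21: only reaches 19(W), 18(W), 16(W), all W → L
n=22: only reaches 20(W), 19(W), 17(W), all W → L
n=23: reaches L-position 21 → W
n=24: reaches L-position 22 → W
n=25: reaches L-position 22 → W
n=26: reaches L-position 21 → W
n=27: reaches L-position 22 → W
n=28: only reaches 26(W), 25(W), 23(W), all W → L
n=29: only reaches 27(W), 26(W), 24(W), all W → L
n=30: reaches L-position 28 → W
n=31: reaches L-position 29 → W
n=32: reaches L-position 29 → W
n=33: reaches L-position 28 → W
n=34: reaches L-position 29 → W
n=35: only reaches 33(W), 32(W), 30(W), all W → L
n=36: only reaches 34(W), 33(W), 31(W), all W → L
n=37: reaches L-position 35 → W
n=38: reaches L-position 36 → W
n=39: reaches L-position 36 → W
From 39 Player 1 can remove 3, leaving 36, reaching an L position.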